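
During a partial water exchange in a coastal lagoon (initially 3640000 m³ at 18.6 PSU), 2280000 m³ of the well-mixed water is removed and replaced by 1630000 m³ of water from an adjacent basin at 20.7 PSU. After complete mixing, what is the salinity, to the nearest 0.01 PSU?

19.74 PSU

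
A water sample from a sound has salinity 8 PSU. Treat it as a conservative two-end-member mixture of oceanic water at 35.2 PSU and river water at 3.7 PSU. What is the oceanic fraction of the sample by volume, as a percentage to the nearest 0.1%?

Let g be the oceanic fraction. Salt balance per unit volume:
g×35.2 + (1−g)×3.7 = 8
g = (8 − 3.7) / (35.2 − 3.7) = 4.3/31.5 = 0.1365

13.7%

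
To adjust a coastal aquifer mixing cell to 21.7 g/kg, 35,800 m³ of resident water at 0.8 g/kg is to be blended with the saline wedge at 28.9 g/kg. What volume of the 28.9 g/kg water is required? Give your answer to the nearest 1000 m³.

104000 m³

Salt balance: 35,800×0.8 + V×28.9 = (35,800+V)×21.7
28,640 + 28.9V = 776,860 + 21.7V
748,220 = 7.2V
V = 103,919.44 m³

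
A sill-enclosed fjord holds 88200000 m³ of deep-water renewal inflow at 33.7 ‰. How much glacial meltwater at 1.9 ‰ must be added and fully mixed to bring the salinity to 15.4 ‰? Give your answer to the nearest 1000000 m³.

Salt balance: 88,200,000×33.7 + V×1.9 = (88,200,000+V)×15.4
2,972,340,000 + 1.9V = 1,358,280,000 + 15.4V
1,614,060,000 = 13.5V
V = 119,560,000 m³

120000000 m³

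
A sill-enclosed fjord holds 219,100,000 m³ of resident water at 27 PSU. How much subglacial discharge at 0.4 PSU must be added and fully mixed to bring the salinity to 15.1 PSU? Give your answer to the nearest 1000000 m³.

177000000 m³

Salt balance: 219,100,000×27 + V×0.4 = (219,100,000+V)×15.1
5,915,700,000 + 0.4V = 3,308,410,000 + 15.1V
2,607,290,000 = 14.7V
V = 177,366,666.67 m³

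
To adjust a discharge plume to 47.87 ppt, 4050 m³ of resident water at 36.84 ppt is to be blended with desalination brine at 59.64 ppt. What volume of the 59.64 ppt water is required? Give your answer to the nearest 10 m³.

3800 m³

Salt balance: 4,050×36.84 + V×59.64 = (4,050+V)×47.87
149,202 + 59.64V = 193,873.5 + 47.87V
44,671.5 = 11.77V
V = 3,795.37 m³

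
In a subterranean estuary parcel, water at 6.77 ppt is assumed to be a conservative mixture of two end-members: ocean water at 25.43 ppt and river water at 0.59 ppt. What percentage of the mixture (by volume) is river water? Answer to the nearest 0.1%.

75.1%

Let f be the freshwater fraction. Salt balance per unit volume:
f×0.59 + (1−f)×25.43 = 6.77
f = (25.43 − 6.77) / (25.43 − 0.59) = 18.66/24.84 = 0.7512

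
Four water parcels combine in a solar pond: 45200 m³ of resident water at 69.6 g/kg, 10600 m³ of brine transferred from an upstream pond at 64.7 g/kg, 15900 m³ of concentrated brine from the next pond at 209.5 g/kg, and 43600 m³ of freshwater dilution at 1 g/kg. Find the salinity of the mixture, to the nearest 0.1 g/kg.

Total salt / total volume:
salt = 45,200×69.6 + 10,600×64.7 + 15,900×209.5 + 43,600×1 = 3,145,920 + 685,820 + 3,331,050 + 43,600 = 7,206,390
volume = 45,200 + 10,600 + 15,900 + 43,600 = 115,300 m³
S = 7,206,390 / 115,300 = 62.501 g/kg

62.5 g/kg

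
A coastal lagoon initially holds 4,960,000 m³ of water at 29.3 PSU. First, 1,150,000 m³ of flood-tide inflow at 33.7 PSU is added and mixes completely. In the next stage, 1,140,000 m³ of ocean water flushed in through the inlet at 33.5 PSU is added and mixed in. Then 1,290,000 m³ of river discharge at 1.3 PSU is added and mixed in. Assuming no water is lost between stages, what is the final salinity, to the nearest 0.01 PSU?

26.22 PSU

Weighted by volume,
Initial salt = 4,960,000×29.3 = 145,328,000
After stage 1: salt = 145,328,000 + 1,150,000×33.7 = 184,083,000; volume = 6,110,000 m³; S = 30.128 PSU
After stage 2: salt = 184,083,000 + 1,140,000×33.5 = 222,273,000; volume = 7,250,000 m³; S = 30.658 PSU
After stage 3: salt = 222,273,000 + 1,290,000×1.3 = 223,950,000; volume = 8,540,000 m³
S = 223,950,000 / 8,540,000 = 26.2237 PSU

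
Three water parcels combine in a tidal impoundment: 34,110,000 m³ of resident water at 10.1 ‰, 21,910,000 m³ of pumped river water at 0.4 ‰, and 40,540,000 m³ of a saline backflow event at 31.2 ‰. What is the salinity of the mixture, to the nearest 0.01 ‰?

16.76 ‰

Total salt / total volume:
salt = 34,110,000×10.1 + 21,910,000×0.4 + 40,540,000×31.2 = 344,511,000 + 8,764,000 + 1,264,848,000 = 1,618,123,000
volume = 34,110,000 + 21,910,000 + 40,540,000 = 96,560,000 m³
S = 1,618,123,000 / 96,560,000 = 16.7577 ‰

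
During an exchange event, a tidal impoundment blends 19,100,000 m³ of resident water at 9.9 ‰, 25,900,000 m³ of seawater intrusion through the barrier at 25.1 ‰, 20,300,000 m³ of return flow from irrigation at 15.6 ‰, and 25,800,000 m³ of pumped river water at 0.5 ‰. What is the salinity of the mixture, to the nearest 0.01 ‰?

Conserving salt mass:
salt = 19,100,000×9.9 + 25,900,000×25.1 + 20,300,000×15.6 + 25,800,000×0.5 = 189,090,000 + 650,090,000 + 316,680,000 + 12,900,000 = 1,168,760,000
volume = 19,100,000 + 25,900,000 + 20,300,000 + 25,800,000 = 91,100,000 m³
S = 1,168,760,000 / 91,100,000 = 12.8294 ‰

12.83 ‰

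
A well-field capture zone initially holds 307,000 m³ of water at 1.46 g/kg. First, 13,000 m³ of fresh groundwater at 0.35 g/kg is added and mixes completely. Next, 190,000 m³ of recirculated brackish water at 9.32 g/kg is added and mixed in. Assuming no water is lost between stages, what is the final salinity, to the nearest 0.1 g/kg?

4.4 g/kg

Mass of salt is conserved:
Initial salt = 307,000×1.46 = 448,220
After stage 1: salt = 448,220 + 13,000×0.35 = 452,770; volume = 320,000 m³; S = 1.415 g/kg
After stage 2: salt = 452,770 + 190,000×9.32 = 2,223,570; volume = 510,000 m³
S = 2,223,570 / 510,000 = 4.3599 g/kg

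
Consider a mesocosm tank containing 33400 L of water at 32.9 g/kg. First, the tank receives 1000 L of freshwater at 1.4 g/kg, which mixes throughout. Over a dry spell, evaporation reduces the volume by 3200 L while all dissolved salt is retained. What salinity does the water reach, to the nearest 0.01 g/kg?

35.26 g/kg

After mixing: salt = 33,400×32.9 + 1,000×1.4 = 1,100,260; volume = 34,400 L
After evaporation: salt unchanged = 1,100,260; volume = 34,400 − 3,200 = 31,200 L
S = 1,100,260 / 31,200 = 35.2647 g/kg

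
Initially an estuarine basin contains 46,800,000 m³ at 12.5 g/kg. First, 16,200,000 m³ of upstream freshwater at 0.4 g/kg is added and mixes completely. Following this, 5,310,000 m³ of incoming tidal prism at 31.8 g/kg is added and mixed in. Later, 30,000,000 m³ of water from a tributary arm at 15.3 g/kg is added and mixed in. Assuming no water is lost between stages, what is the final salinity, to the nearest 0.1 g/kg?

Total salt / total volume:
Initial salt = 46,800,000×12.5 = 585,000,000
After stage 1: salt = 585,000,000 + 16,200,000×0.4 = 591,480,000; volume = 63,000,000 m³; S = 9.389 g/kg
After stage 2: salt = 591,480,000 + 5,310,000×31.8 = 760,338,000; volume = 68,310,000 m³; S = 11.131 g/kg
After stage 3: salt = 760,338,000 + 30,000,000×15.3 = 1,219,338,000; volume = 98,310,000 m³
S = 1,219,338,000 / 98,310,000 = 12.403 g/kg

12.4 g/kg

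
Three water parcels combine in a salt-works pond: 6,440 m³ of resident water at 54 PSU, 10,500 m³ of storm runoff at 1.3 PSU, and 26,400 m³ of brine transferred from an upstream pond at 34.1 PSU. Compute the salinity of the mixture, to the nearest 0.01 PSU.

29.11 PSU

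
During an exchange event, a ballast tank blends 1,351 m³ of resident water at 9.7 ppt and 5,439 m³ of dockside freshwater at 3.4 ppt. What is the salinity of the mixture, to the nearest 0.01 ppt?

Weighted by volume,
salt = 1,351×9.7 + 5,439×3.4 = 13,104.7 + 18,492.6 = 31,597.3
volume = 1,351 + 5,439 = 6,790 m³
S = 31,597.3 / 6,790 = 4.6535 ppt

4.65 ppt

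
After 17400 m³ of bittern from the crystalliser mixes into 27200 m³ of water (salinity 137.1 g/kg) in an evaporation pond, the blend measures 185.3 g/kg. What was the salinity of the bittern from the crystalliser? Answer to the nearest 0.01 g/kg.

260.65 g/kg

Salt balance: 27,200×137.1 + 17,400×S = 44,600×185.3
3,729,120 + 17,400·S = 8,264,380
S = (8,264,380 − 3,729,120) / 17,400 = 260.6471 g/kg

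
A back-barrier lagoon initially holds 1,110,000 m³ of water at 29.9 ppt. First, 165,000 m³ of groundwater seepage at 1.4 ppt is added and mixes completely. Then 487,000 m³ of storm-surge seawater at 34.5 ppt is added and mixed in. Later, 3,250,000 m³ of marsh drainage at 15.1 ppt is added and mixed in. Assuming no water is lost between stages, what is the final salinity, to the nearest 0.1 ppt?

Weighted by volume,
Initial salt = 1,110,000×29.9 = 33,189,000
After stage 1: salt = 33,189,000 + 165,000×1.4 = 33,420,000; volume = 1,275,000 m³; S = 26.212 ppt
After stage 2: salt = 33,420,000 + 487,000×34.5 = 50,221,500; volume = 1,762,000 m³; S = 28.503 ppt
After stage 3: salt = 50,221,500 + 3,250,000×15.1 = 99,296,500; volume = 5,012,000 m³
S = 99,296,500 / 5,012,000 = 19.8118 ppt

19.8 ppt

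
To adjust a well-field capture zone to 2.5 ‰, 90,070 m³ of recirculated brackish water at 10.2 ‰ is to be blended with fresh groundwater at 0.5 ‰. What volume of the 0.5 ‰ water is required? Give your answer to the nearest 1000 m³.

Salt balance: 90,070×10.2 + V×0.5 = (90,070+V)×2.5
918,714 + 0.5V = 225,175 + 2.5V
693,539 = 2V
V = 346,769.5 m³

347000 m³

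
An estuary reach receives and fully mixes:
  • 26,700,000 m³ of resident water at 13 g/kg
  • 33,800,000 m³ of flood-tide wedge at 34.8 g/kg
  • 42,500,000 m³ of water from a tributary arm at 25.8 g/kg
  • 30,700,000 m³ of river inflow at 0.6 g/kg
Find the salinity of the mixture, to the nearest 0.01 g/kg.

19.73 g/kg

Weighted by volume,
salt = 26,700,000×13 + 33,800,000×34.8 + 42,500,000×25.8 + 30,700,000×0.6 = 347,100,000 + 1,176,240,000 + 1,096,500,000 + 18,420,000 = 2,638,260,000
volume = 26,700,000 + 33,800,000 + 42,500,000 + 30,700,000 = 133,700,000 m³
S = 2,638,260,000 / 133,700,000 = 19.7327 g/kg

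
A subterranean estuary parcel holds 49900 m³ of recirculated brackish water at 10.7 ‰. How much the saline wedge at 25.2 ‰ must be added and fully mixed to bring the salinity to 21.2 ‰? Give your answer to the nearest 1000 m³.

131000 m³

Salt balance: 49,900×10.7 + V×25.2 = (49,900+V)×21.2
533,930 + 25.2V = 1,057,880 + 21.2V
523,950 = 4V
V = 130,987.5 m³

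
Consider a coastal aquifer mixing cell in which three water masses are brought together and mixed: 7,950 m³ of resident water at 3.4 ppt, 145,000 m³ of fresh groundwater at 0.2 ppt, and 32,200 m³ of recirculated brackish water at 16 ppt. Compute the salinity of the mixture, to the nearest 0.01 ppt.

3.09 ppt

Weighted by volume,
salt = 7,950×3.4 + 145,000×0.2 + 32,200×16 = 27,030 + 29,000 + 515,200 = 571,230
volume = 7,950 + 145,000 + 32,200 = 185,150 m³
S = 571,230 / 185,150 = 3.0852 ppt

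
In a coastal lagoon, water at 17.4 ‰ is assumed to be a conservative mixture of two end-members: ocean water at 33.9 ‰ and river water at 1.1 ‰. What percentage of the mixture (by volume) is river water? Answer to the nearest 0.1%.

50.3%

Let f be the freshwater fraction. Salt balance per unit volume:
f×1.1 + (1−f)×33.9 = 17.4
f = (33.9 − 17.4) / (33.9 − 1.1) = 16.5/32.8 = 0.503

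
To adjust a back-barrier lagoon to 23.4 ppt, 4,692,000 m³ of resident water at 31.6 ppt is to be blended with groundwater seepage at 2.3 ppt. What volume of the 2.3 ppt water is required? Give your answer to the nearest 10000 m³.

Salt balance: 4,692,000×31.6 + V×2.3 = (4,692,000+V)×23.4
148,267,200 + 2.3V = 109,792,800 + 23.4V
38,474,400 = 21.1V
V = 1,823,431.28 m³

1820000 m³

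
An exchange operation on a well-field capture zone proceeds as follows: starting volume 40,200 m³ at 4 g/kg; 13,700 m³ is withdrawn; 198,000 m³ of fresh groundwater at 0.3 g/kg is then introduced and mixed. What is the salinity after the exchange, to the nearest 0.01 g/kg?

0.74 g/kg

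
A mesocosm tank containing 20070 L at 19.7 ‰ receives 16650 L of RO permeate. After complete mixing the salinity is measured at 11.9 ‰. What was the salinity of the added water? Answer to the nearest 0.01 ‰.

2.50 ‰

Salt balance: 20,070×19.7 + 16,650×S = 36,720×11.9
395,379 + 16,650·S = 436,968
S = (436,968 − 395,379) / 16,650 = 2.4978 ‰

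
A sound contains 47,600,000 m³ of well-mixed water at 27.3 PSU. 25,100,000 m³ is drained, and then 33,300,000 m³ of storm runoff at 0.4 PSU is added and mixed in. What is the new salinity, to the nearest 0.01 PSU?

11.25 PSU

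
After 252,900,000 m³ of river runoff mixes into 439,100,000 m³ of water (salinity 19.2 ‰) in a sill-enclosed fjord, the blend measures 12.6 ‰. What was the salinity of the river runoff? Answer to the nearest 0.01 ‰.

1.14 ‰

Salt balance: 439,100,000×19.2 + 252,900,000×S = 692,000,000×12.6
8,430,720,000 + 252,900,000·S = 8,719,200,000
S = (8,719,200,000 − 8,430,720,000) / 252,900,000 = 1.1407 ‰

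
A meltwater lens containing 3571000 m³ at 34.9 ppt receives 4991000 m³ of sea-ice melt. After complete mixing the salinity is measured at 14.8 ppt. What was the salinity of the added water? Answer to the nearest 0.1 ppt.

Salt balance: 3,571,000×34.9 + 4,991,000×S = 8,562,000×14.8
124,627,900 + 4,991,000·S = 126,717,600
S = (126,717,600 − 124,627,900) / 4,991,000 = 0.4187 ppt

0.4 ppt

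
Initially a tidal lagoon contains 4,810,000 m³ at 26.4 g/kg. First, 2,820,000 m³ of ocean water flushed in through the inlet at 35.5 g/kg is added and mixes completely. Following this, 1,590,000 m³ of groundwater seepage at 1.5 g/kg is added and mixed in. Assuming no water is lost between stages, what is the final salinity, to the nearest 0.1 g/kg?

24.9 g/kg

Salt balance:
Initial salt = 4,810,000×26.4 = 126,984,000
After stage 1: salt = 126,984,000 + 2,820,000×35.5 = 227,094,000; volume = 7,630,000 m³; S = 29.763 g/kg
After stage 2: salt = 227,094,000 + 1,590,000×1.5 = 229,479,000; volume = 9,220,000 m³
S = 229,479,000 / 9,220,000 = 24.8893 g/kg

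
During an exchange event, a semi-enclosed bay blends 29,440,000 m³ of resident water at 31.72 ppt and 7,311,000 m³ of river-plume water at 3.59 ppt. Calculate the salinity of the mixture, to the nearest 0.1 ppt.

Weighted by volume,
salt = 29,440,000×31.72 + 7,311,000×3.59 = 933,836,800 + 26,246,490 = 960,083,290
volume = 29,440,000 + 7,311,000 = 36,751,000 m³
S = 960,083,290 / 36,751,000 = 26.124 ppt

26.1 ppt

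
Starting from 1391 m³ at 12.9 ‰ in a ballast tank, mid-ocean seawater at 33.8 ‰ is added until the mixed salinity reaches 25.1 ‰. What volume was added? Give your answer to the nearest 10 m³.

Salt balance: 1,391×12.9 + V×33.8 = (1,391+V)×25.1
17,943.9 + 33.8V = 34,914.1 + 25.1V
16,970.2 = 8.7V
V = 1,950.6 m³

1950 m³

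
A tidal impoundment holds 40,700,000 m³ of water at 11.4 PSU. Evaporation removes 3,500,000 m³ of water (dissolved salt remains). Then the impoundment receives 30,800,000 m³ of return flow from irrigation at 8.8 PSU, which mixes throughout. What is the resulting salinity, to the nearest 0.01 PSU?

10.81 PSU

After evaporation: salt = 40,700,000×11.4 = 463,980,000; volume = 40,700,000 − 3,500,000 = 37,200,000 m³
After mixing: salt = 463,980,000 + 30,800,000×8.8 = 735,020,000; volume = 37,200,000 + 30,800,000 = 68,000,000 m³
S = 735,020,000 / 68,000,000 = 10.8091 PSU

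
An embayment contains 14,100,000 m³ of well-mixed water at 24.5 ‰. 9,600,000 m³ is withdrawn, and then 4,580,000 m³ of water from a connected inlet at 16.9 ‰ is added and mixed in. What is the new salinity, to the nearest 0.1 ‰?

Remaining after removal: 4,500,000 m³ at 24.5 ‰ (salt = 110,250,000)
After addition: salt = 110,250,000 + 4,580,000×16.9 = 187,652,000; volume = 9,080,000 m³
S = 187,652,000 / 9,080,000 = 20.6665 ‰

20.7 ‰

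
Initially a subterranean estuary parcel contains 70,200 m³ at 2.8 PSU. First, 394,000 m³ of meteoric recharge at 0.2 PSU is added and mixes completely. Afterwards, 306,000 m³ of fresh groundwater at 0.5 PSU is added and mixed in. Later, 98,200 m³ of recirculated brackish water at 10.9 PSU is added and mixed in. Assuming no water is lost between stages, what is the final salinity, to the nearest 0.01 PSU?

1.73 PSU

By conservation of dissolved salt,
Initial salt = 70,200×2.8 = 196,560
After stage 1: salt = 196,560 + 394,000×0.2 = 275,360; volume = 464,200 m³; S = 0.593 PSU
After stage 2: salt = 275,360 + 306,000×0.5 = 428,360; volume = 770,200 m³; S = 0.556 PSU
After stage 3: salt = 428,360 + 98,200×10.9 = 1,498,740; volume = 868,400 m³
S = 1,498,740 / 868,400 = 1.7259 PSU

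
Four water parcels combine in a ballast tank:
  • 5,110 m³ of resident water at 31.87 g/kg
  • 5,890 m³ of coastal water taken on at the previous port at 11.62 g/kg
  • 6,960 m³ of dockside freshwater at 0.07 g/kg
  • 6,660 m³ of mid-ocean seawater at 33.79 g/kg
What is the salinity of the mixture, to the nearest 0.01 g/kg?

Total salt / total volume:
salt = 5,110×31.87 + 5,890×11.62 + 6,960×0.07 + 6,660×33.79 = 162,855.7 + 68,441.8 + 487.2 + 225,041.4 = 456,826.1
volume = 5,110 + 5,890 + 6,960 + 6,660 = 24,620 m³
S = 456,826.1 / 24,620 = 18.5551 g/kg

18.56 g/kg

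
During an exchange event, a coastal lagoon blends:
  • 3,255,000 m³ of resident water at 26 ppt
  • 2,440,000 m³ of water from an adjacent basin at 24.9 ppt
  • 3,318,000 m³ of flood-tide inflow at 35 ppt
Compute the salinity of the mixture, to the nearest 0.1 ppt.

29.0 ppt

Total salt / total volume:
salt = 3,255,000×26 + 2,440,000×24.9 + 3,318,000×35 = 84,630,000 + 60,756,000 + 116,130,000 = 261,516,000
volume = 3,255,000 + 2,440,000 + 3,318,000 = 9,013,000 m³
S = 261,516,000 / 9,013,000 = 29.015 ppt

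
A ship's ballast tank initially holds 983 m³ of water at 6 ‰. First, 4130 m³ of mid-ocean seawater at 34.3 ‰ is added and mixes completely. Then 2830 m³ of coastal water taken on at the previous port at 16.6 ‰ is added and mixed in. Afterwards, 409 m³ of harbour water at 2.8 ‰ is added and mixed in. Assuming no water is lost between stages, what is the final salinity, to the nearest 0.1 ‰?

Total salt / total volume:
Initial salt = 983×6 = 5,898
After stage 1: salt = 5,898 + 4,130×34.3 = 147,557; volume = 5,113 m³; S = 28.859 ‰
After stage 2: salt = 147,557 + 2,830×16.6 = 194,535; volume = 7,943 m³; S = 24.491 ‰
After stage 3: salt = 194,535 + 409×2.8 = 195,680.2; volume = 8,352 m³
S = 195,680.2 / 8,352 = 23.4291 ‰

23.4 ‰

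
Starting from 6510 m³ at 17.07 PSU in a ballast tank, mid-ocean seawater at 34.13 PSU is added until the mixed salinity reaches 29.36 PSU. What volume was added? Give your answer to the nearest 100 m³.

Salt balance: 6,510×17.07 + V×34.13 = (6,510+V)×29.36
111,125.7 + 34.13V = 191,133.6 + 29.36V
80,007.9 = 4.77V
V = 16,773.14 m³

16800 m³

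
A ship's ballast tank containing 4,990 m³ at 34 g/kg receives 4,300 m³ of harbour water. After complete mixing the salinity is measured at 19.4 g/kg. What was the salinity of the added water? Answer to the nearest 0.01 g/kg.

2.46 g/kg

Salt balance: 4,990×34 + 4,300×S = 9,290×19.4
169,660 + 4,300·S = 180,226
S = (180,226 − 169,660) / 4,300 = 2.4572 g/kg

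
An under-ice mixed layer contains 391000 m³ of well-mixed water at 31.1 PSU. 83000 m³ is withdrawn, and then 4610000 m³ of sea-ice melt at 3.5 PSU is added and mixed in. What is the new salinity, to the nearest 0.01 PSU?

5.23 PSU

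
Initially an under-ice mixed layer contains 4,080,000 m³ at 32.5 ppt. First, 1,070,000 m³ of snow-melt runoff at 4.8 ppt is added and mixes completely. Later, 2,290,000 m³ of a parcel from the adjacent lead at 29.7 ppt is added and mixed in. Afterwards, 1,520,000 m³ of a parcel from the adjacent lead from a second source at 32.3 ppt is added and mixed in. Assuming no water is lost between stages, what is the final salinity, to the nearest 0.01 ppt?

By conservation of dissolved salt,
Initial salt = 4,080,000×32.5 = 132,600,000
After stage 1: salt = 132,600,000 + 1,070,000×4.8 = 137,736,000; volume = 5,150,000 m³; S = 26.745 ppt
After stage 2: salt = 137,736,000 + 2,290,000×29.7 = 205,749,000; volume = 7,440,000 m³; S = 27.654 ppt
After stage 3: salt = 205,749,000 + 1,520,000×32.3 = 254,845,000; volume = 8,960,000 m³
S = 254,845,000 / 8,960,000 = 28.4425 ppt

28.44 ppt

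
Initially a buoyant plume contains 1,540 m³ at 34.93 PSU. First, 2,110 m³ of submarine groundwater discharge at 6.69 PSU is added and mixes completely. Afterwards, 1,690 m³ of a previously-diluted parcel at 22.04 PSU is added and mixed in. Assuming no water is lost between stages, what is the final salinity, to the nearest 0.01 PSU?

19.69 PSU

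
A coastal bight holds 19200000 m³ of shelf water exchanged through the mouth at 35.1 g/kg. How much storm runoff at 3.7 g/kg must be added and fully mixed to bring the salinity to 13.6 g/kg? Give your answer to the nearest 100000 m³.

41700000 m³

Salt balance: 19,200,000×35.1 + V×3.7 = (19,200,000+V)×13.6
673,920,000 + 3.7V = 261,120,000 + 13.6V
412,800,000 = 9.9V
V = 41,696,969.7 m³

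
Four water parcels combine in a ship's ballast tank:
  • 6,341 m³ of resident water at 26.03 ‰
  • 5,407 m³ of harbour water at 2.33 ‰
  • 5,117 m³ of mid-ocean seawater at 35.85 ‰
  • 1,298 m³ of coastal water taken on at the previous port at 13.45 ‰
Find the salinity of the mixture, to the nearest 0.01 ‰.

Conserving salt mass:
salt = 6,341×26.03 + 5,407×2.33 + 5,117×35.85 + 1,298×13.45 = 165,056.23 + 12,598.31 + 183,444.45 + 17,458.1 = 378,557.09
volume = 6,341 + 5,407 + 5,117 + 1,298 = 18,163 m³
S = 378,557.09 / 18,163 = 20.8422 ‰

20.84 ‰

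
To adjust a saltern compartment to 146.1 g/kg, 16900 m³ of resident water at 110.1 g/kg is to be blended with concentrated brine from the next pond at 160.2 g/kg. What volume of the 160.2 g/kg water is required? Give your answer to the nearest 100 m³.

43100 m³

Salt balance: 16,900×110.1 + V×160.2 = (16,900+V)×146.1
1,860,690 + 160.2V = 2,469,090 + 146.1V
608,400 = 14.1V
V = 43,148.94 m³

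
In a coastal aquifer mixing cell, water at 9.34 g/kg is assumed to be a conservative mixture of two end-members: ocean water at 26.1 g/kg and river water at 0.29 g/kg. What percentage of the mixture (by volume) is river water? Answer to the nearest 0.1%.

Let f be the freshwater fraction. Salt balance per unit volume:
f×0.29 + (1−f)×26.1 = 9.34
f = (26.1 − 9.34) / (26.1 − 0.29) = 16.76/25.81 = 0.6494

64.9%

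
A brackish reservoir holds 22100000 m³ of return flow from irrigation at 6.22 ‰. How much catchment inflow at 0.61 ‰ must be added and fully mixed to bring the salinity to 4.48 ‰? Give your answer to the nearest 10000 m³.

9940000 m³

Salt balance: 22,100,000×6.22 + V×0.61 = (22,100,000+V)×4.48
137,462,000 + 0.61V = 99,008,000 + 4.48V
38,454,000 = 3.87V
V = 9,936,434.11 m³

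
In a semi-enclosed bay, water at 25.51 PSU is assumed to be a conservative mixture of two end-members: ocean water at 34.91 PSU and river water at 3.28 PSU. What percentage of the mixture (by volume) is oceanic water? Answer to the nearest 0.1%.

Let g be the oceanic fraction. Salt balance per unit volume:
g×34.91 + (1−g)×3.28 = 25.51
g = (25.51 − 3.28) / (34.91 − 3.28) = 22.23/31.63 = 0.7028

70.3%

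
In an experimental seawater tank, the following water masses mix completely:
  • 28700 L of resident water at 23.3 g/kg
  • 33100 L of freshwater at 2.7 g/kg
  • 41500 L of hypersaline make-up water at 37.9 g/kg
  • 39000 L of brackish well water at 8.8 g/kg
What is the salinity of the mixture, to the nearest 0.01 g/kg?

By conservation of dissolved salt,
salt = 28,700×23.3 + 33,100×2.7 + 41,500×37.9 + 39,000×8.8 = 668,710 + 89,370 + 1,572,850 + 343,200 = 2,674,130
volume = 28,700 + 33,100 + 41,500 + 39,000 = 142,300 L
S = 2,674,130 / 142,300 = 18.7922 g/kg

18.79 g/kg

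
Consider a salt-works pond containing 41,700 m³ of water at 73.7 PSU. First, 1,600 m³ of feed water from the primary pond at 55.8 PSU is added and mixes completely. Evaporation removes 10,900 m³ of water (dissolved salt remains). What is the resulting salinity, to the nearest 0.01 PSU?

97.61 PSU

After mixing: salt = 41,700×73.7 + 1,600×55.8 = 3,162,570; volume = 43,300 m³
After evaporation: salt unchanged = 3,162,570; volume = 43,300 − 10,900 = 32,400 m³
S = 3,162,570 / 32,400 = 97.6102 PSU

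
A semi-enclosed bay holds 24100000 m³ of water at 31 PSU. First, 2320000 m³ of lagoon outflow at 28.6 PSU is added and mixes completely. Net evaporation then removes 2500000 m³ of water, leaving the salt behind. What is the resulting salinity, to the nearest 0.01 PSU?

34.01 PSU

After mixing: salt = 24,100,000×31 + 2,320,000×28.6 = 813,452,000; volume = 26,420,000 m³
After evaporation: salt unchanged = 813,452,000; volume = 26,420,000 − 2,500,000 = 23,920,000 m³
S = 813,452,000 / 23,920,000 = 34.0072 PSU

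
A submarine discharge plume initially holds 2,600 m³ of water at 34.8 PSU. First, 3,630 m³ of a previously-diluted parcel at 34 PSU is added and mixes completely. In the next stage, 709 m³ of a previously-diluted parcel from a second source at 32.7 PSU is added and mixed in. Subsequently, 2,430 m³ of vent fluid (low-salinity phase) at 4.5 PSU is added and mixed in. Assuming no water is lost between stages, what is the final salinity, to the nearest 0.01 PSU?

Mass of salt is conserved:
Initial salt = 2,600×34.8 = 90,480
After stage 1: salt = 90,480 + 3,630×34 = 213,900; volume = 6,230 m³; S = 34.334 PSU
After stage 2: salt = 213,900 + 709×32.7 = 237,084.3; volume = 6,939 m³; S = 34.167 PSU
After stage 3: salt = 237,084.3 + 2,430×4.5 = 248,019.3; volume = 9,369 m³
S = 248,019.3 / 9,369 = 26.4723 PSU

26.47 PSU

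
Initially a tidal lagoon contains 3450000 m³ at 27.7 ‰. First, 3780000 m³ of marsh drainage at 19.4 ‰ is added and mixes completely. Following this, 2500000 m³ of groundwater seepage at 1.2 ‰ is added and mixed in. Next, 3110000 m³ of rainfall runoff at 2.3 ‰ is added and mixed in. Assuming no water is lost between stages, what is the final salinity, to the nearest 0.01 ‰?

Mass of salt is conserved:
Initial salt = 3,450,000×27.7 = 95,565,000
After stage 1: salt = 95,565,000 + 3,780,000×19.4 = 168,897,000; volume = 7,230,000 m³; S = 23.361 ‰
After stage 2: salt = 168,897,000 + 2,500,000×1.2 = 171,897,000; volume = 9,730,000 m³; S = 17.667 ‰
After stage 3: salt = 171,897,000 + 3,110,000×2.3 = 179,050,000; volume = 12,840,000 m³
S = 179,050,000 / 12,840,000 = 13.9447 ‰

13.94 ‰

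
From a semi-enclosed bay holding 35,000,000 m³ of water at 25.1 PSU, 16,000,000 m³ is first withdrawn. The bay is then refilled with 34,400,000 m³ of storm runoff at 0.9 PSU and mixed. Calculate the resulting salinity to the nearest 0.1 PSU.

Remaining after removal: 19,000,000 m³ at 25.1 PSU (salt = 476,900,000)
After addition: salt = 476,900,000 + 34,400,000×0.9 = 507,860,000; volume = 53,400,000 m³
S = 507,860,000 / 53,400,000 = 9.5105 PSU

9.5 PSU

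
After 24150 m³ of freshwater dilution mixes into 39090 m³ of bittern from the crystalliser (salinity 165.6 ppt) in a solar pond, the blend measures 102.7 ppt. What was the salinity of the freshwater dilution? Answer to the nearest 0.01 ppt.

Salt balance: 39,090×165.6 + 24,150×S = 63,240×102.7
6,473,304 + 24,150·S = 6,494,748
S = (6,494,748 − 6,473,304) / 24,150 = 0.888 ppt

0.89 ppt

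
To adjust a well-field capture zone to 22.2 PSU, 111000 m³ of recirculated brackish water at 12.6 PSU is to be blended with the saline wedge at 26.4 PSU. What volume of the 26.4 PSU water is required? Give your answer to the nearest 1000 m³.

254000 m³

Salt balance: 111,000×12.6 + V×26.4 = (111,000+V)×22.2
1,398,600 + 26.4V = 2,464,200 + 22.2V
1,065,600 = 4.2V
V = 253,714.29 m³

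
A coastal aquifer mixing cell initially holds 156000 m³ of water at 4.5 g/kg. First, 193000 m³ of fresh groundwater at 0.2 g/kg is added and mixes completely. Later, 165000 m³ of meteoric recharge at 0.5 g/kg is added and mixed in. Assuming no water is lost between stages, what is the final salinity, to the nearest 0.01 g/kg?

1.60 g/kg

Total salt / total volume:
Initial salt = 156,000×4.5 = 702,000
After stage 1: salt = 702,000 + 193,000×0.2 = 740,600; volume = 349,000 m³; S = 2.122 g/kg
After stage 2: salt = 740,600 + 165,000×0.5 = 823,100; volume = 514,000 m³
S = 823,100 / 514,000 = 1.6014 g/kg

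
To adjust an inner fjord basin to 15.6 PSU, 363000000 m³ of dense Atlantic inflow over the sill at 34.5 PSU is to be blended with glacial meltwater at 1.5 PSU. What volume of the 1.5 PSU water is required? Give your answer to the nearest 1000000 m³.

Salt balance: 363,000,000×34.5 + V×1.5 = (363,000,000+V)×15.6
12,523,500,000 + 1.5V = 5,662,800,000 + 15.6V
6,860,700,000 = 14.1V
V = 486,574,468.09 m³

487000000 m³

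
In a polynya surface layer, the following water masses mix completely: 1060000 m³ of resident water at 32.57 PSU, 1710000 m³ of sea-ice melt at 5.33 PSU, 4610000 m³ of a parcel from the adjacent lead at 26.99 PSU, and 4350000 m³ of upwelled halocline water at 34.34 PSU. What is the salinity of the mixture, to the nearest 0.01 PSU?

Total salt / total volume:
salt = 1,060,000×32.57 + 1,710,000×5.33 + 4,610,000×26.99 + 4,350,000×34.34 = 34,524,200 + 9,114,300 + 124,423,900 + 149,379,000 = 317,441,400
volume = 1,060,000 + 1,710,000 + 4,610,000 + 4,350,000 = 11,730,000 m³
S = 317,441,400 / 11,730,000 = 27.0624 PSU

27.06 PSU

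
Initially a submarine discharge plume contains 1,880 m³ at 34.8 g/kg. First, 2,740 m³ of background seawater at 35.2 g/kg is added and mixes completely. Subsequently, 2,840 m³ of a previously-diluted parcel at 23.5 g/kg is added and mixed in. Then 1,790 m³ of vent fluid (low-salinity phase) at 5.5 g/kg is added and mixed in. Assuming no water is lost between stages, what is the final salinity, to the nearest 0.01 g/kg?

25.78 g/kg

Salt balance:
Initial salt = 1,880×34.8 = 65,424
After stage 1: salt = 65,424 + 2,740×35.2 = 161,872; volume = 4,620 m³; S = 35.037 g/kg
After stage 2: salt = 161,872 + 2,840×23.5 = 228,612; volume = 7,460 m³; S = 30.645 g/kg
After stage 3: salt = 228,612 + 1,790×5.5 = 238,457; volume = 9,250 m³
S = 238,457 / 9,250 = 25.7791 g/kg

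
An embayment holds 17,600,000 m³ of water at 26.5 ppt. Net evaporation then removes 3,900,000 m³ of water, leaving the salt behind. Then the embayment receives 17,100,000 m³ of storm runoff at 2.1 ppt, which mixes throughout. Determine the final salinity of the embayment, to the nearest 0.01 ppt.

After evaporation: salt = 17,600,000×26.5 = 466,400,000; volume = 17,600,000 − 3,900,000 = 13,700,000 m³
After mixing: salt = 466,400,000 + 17,100,000×2.1 = 502,310,000; volume = 13,700,000 + 17,100,000 = 30,800,000 m³
S = 502,310,000 / 30,800,000 = 16.3088 ppt

16.31 ppt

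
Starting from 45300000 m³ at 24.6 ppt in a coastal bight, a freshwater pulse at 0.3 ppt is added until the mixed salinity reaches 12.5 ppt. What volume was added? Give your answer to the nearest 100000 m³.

Salt balance: 45,300,000×24.6 + V×0.3 = (45,300,000+V)×12.5
1,114,380,000 + 0.3V = 566,250,000 + 12.5V
548,130,000 = 12.2V
V = 44,928,688.52 m³

44900000 m³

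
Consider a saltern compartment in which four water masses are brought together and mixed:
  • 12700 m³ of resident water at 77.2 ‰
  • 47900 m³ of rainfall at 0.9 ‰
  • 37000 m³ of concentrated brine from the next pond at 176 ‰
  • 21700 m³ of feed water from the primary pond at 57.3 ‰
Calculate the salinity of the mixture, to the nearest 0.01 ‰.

73.59 ‰

Total salt / total volume:
salt = 12,700×77.2 + 47,900×0.9 + 37,000×176 + 21,700×57.3 = 980,440 + 43,110 + 6,512,000 + 1,243,410 = 8,778,960
volume = 12,700 + 47,900 + 37,000 + 21,700 = 119,300 m³
S = 8,778,960 / 119,300 = 73.5873 ‰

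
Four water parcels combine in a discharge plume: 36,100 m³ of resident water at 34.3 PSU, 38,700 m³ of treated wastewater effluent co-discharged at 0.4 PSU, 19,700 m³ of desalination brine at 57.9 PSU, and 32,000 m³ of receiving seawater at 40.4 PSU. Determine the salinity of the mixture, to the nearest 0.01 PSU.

Salt balance:
salt = 36,100×34.3 + 38,700×0.4 + 19,700×57.9 + 32,000×40.4 = 1,238,230 + 15,480 + 1,140,630 + 1,292,800 = 3,687,140
volume = 36,100 + 38,700 + 19,700 + 32,000 = 126,500 m³
S = 3,687,140 / 126,500 = 29.1474 PSU

29.15 PSU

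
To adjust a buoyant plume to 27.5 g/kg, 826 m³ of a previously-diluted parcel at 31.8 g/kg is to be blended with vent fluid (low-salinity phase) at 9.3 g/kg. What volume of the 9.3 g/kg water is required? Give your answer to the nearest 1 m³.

Salt balance: 826×31.8 + V×9.3 = (826+V)×27.5
26,266.8 + 9.3V = 22,715 + 27.5V
3,551.8 = 18.2V
V = 195.15 m³

195 m³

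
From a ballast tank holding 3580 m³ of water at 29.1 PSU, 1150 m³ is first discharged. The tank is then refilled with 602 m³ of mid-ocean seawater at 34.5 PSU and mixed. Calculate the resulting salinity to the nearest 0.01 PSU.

30.17 PSU

Remaining after removal: 2,430 m³ at 29.1 PSU (salt = 70,713)
After addition: salt = 70,713 + 602×34.5 = 91,482; volume = 3,032 m³
S = 91,482 / 3,032 = 30.1722 PSU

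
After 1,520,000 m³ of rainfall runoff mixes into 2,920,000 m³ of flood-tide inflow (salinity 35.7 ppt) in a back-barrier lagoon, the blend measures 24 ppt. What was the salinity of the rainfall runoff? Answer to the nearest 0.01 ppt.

1.52 ppt

Salt balance: 2,920,000×35.7 + 1,520,000×S = 4,440,000×24
104,244,000 + 1,520,000·S = 106,560,000
S = (106,560,000 − 104,244,000) / 1,520,000 = 1.5237 ppt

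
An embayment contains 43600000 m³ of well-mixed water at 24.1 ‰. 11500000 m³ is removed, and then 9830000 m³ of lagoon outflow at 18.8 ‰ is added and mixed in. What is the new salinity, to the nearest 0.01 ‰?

22.86 ‰

Remaining after removal: 32,100,000 m³ at 24.1 ‰ (salt = 773,610,000)
After addition: salt = 773,610,000 + 9,830,000×18.8 = 958,414,000; volume = 41,930,000 m³
S = 958,414,000 / 41,930,000 = 22.8575 ‰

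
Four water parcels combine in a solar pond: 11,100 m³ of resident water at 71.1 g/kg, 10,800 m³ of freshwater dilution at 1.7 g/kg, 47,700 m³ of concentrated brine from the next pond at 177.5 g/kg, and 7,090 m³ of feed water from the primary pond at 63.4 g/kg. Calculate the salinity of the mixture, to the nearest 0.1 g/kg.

Mass of salt is conserved:
salt = 11,100×71.1 + 10,800×1.7 + 47,700×177.5 + 7,090×63.4 = 789,210 + 18,360 + 8,466,750 + 449,506 = 9,723,826
volume = 11,100 + 10,800 + 47,700 + 7,090 = 76,690 m³
S = 9,723,826 / 76,690 = 126.794 g/kg

126.8 g/kg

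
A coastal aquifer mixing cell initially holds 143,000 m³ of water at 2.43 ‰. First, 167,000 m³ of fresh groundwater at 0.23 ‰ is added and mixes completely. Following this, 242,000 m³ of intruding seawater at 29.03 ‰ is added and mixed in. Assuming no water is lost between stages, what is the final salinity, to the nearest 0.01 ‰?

13.43 ‰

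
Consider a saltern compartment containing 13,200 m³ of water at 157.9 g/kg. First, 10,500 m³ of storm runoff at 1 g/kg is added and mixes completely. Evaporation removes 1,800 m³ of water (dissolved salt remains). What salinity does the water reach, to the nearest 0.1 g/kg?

After mixing: salt = 13,200×157.9 + 10,500×1 = 2,094,780; volume = 23,700 m³
After evaporation: salt unchanged = 2,094,780; volume = 23,700 − 1,800 = 21,900 m³
S = 2,094,780 / 21,900 = 95.6521 g/kg

95.7 g/kg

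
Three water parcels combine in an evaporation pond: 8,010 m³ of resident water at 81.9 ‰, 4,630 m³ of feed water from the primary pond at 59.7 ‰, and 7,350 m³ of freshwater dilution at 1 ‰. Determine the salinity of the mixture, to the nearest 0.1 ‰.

47.0 ‰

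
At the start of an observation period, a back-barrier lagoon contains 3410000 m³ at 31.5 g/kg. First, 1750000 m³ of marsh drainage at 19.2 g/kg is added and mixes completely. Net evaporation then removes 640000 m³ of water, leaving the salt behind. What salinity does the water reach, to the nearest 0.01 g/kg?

31.20 g/kg

After mixing: salt = 3,410,000×31.5 + 1,750,000×19.2 = 141,015,000; volume = 5,160,000 m³
After evaporation: salt unchanged = 141,015,000; volume = 5,160,000 − 640,000 = 4,520,000 m³
S = 141,015,000 / 4,520,000 = 31.198 g/kg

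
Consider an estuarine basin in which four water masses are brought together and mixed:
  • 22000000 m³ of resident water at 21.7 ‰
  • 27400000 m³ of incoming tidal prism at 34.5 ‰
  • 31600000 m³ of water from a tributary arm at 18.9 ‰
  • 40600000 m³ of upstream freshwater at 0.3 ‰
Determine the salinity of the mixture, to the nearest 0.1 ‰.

By conservation of dissolved salt,
salt = 22,000,000×21.7 + 27,400,000×34.5 + 31,600,000×18.9 + 40,600,000×0.3 = 477,400,000 + 945,300,000 + 597,240,000 + 12,180,000 = 2,032,120,000
volume = 22,000,000 + 27,400,000 + 31,600,000 + 40,600,000 = 121,600,000 m³
S = 2,032,120,000 / 121,600,000 = 16.712 ‰

16.7 ‰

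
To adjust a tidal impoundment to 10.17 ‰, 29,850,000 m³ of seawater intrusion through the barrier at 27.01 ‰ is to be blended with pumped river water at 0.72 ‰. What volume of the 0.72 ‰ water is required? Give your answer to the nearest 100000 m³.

Salt balance: 29,850,000×27.01 + V×0.72 = (29,850,000+V)×10.17
806,248,500 + 0.72V = 303,574,500 + 10.17V
502,674,000 = 9.45V
V = 53,193,015.87 m³

53200000 m³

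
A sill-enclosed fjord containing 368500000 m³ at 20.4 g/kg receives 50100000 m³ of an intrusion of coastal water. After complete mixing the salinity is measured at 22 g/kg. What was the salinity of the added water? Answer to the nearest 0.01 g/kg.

33.77 g/kg

Salt balance: 368,500,000×20.4 + 50,100,000×S = 418,600,000×22
7,517,400,000 + 50,100,000·S = 9,209,200,000
S = (9,209,200,000 − 7,517,400,000) / 50,100,000 = 33.7685 g/kg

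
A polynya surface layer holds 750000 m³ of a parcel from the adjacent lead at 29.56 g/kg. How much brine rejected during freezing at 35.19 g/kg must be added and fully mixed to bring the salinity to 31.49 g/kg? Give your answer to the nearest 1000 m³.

Salt balance: 750,000×29.56 + V×35.19 = (750,000+V)×31.49
22,170,000 + 35.19V = 23,617,500 + 31.49V
1,447,500 = 3.7V
V = 391,216.22 m³

391000 m³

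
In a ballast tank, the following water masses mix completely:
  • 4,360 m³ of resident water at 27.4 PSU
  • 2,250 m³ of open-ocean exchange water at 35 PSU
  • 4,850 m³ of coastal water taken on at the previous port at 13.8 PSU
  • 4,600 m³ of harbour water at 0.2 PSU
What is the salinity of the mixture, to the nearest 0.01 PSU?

16.57 PSU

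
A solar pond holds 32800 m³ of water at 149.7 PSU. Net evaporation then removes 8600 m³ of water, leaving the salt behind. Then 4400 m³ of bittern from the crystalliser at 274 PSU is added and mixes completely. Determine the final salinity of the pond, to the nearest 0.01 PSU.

213.84 PSU

After evaporation: salt = 32,800×149.7 = 4,910,160; volume = 32,800 − 8,600 = 24,200 m³
After mixing: salt = 4,910,160 + 4,400×274 = 6,115,760; volume = 24,200 + 4,400 = 28,600 m³
S = 6,115,760 / 28,600 = 213.8378 PSU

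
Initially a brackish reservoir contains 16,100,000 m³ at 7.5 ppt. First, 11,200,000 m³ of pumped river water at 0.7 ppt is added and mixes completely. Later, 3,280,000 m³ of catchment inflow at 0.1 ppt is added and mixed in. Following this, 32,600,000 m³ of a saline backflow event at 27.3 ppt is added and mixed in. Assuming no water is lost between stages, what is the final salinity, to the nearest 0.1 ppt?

Salt balance:
Initial salt = 16,100,000×7.5 = 120,750,000
After stage 1: salt = 120,750,000 + 11,200,000×0.7 = 128,590,000; volume = 27,300,000 m³; S = 4.71 ppt
After stage 2: salt = 128,590,000 + 3,280,000×0.1 = 128,918,000; volume = 30,580,000 m³; S = 4.216 ppt
After stage 3: salt = 128,918,000 + 32,600,000×27.3 = 1,018,898,000; volume = 63,180,000 m³
S = 1,018,898,000 / 63,180,000 = 16.1269 ppt

16.1 ppt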